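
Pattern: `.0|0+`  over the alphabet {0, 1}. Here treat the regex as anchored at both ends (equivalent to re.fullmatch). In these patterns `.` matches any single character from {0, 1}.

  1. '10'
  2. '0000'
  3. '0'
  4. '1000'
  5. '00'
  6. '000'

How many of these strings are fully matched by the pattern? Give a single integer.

5

1. '10' → match
2. '0000' → match
3. '0' → match
4. '1000' → no match
5. '00' → match
6. '000' → match
Total matched: 5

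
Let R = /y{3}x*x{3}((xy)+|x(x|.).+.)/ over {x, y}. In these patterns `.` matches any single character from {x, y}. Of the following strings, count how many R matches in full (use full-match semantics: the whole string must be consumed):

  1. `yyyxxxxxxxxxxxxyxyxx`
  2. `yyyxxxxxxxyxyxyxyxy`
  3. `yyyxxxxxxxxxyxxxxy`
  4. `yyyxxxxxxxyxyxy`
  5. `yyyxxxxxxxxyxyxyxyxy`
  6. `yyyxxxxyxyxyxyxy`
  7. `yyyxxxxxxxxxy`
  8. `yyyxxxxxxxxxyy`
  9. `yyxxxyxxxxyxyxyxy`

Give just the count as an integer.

8

1 → match
2 → match
3 → match
4 → match
5 → match
6 → match
7 → match
8 → match
9 → no match
Total matched: 8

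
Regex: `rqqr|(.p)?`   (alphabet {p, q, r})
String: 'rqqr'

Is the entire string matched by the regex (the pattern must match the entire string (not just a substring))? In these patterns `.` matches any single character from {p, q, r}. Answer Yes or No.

Yes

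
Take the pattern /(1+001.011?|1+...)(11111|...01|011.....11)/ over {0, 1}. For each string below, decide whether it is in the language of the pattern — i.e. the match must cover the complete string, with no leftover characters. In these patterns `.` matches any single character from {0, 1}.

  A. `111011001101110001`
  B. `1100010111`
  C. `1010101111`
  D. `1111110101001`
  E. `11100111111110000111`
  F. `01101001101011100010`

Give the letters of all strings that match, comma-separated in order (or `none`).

A → no match
B → no match
C → no match
D → match
E → no match
F → no match — must start with `1`

D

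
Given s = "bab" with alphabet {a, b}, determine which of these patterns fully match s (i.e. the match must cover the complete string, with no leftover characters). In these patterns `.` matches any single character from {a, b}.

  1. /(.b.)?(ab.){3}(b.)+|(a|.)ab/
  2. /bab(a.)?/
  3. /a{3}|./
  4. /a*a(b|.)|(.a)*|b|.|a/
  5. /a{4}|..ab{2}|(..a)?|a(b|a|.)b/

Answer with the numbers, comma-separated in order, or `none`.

1 → match
2 → match
3 → no match
4 → no match
5 → no match

1, 2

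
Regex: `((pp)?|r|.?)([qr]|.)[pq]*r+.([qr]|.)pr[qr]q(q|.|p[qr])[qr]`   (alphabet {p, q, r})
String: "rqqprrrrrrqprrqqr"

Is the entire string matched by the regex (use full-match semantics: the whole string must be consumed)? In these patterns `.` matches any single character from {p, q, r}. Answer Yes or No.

Yes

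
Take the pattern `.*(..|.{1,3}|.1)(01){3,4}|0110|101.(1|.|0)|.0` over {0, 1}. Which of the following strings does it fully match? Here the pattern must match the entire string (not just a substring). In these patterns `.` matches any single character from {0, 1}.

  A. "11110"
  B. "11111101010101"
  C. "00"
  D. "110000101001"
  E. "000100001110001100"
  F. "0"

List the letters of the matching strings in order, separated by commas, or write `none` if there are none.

A → no match
B → match
C → match
D → no match
E → no match
F → no match

B, C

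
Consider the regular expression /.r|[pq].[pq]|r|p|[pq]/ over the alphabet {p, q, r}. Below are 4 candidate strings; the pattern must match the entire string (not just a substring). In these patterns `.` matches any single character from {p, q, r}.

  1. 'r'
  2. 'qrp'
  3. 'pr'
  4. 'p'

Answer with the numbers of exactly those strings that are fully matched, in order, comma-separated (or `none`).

1. 'r' → match
2. 'qrp' → match
3. 'pr' → match
4. 'p' → match

1, 2, 3, 4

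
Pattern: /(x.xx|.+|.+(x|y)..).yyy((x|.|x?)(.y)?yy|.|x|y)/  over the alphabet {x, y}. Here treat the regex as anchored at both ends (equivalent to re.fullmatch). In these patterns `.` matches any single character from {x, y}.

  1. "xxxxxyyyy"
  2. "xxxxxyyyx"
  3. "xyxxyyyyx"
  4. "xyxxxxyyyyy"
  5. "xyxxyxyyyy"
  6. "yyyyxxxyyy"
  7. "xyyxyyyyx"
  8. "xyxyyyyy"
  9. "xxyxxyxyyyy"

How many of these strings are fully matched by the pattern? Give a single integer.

8

1 → match
2 → match
3 → match
4 → match
5 → match
6 → no match
7 → match
8 → match
9 → match
Total matched: 8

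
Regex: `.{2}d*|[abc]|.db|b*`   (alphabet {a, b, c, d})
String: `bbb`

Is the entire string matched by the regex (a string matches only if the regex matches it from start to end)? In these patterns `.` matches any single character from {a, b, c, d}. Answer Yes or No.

Yes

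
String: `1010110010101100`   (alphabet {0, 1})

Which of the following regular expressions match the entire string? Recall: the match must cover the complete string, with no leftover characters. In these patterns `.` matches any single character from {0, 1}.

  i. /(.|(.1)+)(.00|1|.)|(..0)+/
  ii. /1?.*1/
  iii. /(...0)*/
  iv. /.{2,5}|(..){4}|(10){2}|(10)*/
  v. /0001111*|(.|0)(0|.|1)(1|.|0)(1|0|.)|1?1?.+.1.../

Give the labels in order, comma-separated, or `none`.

i → no match
ii → no match — must end with `1`
iii → match
iv → no match
v → match

iii, v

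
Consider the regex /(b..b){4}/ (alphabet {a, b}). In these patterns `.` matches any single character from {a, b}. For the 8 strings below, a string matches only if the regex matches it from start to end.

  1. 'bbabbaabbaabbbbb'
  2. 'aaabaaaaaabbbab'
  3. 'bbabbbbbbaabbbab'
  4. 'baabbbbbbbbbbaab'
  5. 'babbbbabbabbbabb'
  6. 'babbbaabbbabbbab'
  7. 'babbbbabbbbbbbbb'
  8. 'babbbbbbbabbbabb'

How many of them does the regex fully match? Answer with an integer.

1 → match
2 → no match — must start with 'b'
3 → match
4 → match
5 → match
6 → match
7 → match
8 → match
Total matched: 7

7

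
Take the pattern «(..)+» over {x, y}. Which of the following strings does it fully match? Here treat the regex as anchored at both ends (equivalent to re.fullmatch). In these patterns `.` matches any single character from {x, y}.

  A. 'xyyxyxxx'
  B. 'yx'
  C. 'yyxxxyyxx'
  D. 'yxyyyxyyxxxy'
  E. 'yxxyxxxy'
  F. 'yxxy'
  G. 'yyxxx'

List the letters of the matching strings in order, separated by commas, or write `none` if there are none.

A, B, D, E, F

A → match
B → match
C → no match
D → match
E → match
F → match
G → no match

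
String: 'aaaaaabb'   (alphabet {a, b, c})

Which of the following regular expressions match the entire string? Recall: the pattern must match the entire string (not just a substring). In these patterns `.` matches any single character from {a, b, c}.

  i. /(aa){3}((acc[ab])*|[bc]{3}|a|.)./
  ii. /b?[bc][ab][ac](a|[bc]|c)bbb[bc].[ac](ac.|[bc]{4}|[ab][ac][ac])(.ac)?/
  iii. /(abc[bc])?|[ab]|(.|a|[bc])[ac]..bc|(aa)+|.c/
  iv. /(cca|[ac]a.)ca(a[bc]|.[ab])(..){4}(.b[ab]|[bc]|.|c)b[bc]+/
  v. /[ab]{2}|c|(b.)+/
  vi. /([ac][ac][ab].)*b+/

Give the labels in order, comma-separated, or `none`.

i

i → match
ii → no match
iii → no match
iv → no match
v → no match
vi → no match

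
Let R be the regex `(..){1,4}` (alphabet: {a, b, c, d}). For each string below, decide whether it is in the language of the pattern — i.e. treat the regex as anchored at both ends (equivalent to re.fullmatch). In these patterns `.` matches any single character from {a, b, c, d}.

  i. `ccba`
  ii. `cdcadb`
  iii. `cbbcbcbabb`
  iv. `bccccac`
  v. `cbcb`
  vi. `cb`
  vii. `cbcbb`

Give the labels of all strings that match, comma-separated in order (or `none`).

i, ii, v, vi

i → match
ii → match
iii → no match
iv → no match
v → match
vi → match
vii → no match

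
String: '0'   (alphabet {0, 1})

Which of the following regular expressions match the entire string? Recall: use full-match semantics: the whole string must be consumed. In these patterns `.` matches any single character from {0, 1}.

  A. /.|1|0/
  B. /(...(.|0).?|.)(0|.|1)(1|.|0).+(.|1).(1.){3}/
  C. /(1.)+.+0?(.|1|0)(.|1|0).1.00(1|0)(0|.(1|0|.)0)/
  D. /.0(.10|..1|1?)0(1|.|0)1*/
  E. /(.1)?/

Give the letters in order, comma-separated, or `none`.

A

A → match
B → no match
C → no match — must start with '1'
D → no match
E → no match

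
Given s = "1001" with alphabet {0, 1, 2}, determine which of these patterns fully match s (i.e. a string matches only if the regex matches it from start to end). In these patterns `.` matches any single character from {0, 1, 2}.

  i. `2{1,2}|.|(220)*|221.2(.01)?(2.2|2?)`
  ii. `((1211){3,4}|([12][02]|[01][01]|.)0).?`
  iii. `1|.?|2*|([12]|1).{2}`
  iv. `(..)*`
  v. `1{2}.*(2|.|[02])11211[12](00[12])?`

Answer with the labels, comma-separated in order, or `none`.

i → no match
ii → match
iii → no match
iv → match
v → no match

ii, iv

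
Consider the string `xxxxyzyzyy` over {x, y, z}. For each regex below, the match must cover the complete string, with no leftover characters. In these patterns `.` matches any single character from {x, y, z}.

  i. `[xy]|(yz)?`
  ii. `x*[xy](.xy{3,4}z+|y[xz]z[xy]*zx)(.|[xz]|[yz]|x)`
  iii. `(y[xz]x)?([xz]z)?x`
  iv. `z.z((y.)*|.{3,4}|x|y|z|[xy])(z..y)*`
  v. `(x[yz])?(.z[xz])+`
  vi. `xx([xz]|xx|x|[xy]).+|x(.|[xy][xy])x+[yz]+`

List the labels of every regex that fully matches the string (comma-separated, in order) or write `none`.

vi

i → no match
ii → no match
iii → no match — must end with `x`
iv → no match — must start with `z`
v → no match
vi → match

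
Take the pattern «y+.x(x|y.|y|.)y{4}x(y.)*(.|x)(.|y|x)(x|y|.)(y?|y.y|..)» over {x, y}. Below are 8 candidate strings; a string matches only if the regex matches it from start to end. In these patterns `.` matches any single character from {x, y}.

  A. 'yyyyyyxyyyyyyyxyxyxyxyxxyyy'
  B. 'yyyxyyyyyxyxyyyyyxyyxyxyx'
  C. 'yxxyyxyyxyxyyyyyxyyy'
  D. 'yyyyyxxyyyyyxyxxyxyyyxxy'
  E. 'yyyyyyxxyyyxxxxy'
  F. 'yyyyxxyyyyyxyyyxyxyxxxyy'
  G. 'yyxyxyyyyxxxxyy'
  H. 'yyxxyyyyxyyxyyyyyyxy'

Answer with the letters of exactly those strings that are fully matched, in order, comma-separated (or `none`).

B, F, G

A → no match
B → match
C → no match
D → no match
E → no match
F → match
G → match
H → no match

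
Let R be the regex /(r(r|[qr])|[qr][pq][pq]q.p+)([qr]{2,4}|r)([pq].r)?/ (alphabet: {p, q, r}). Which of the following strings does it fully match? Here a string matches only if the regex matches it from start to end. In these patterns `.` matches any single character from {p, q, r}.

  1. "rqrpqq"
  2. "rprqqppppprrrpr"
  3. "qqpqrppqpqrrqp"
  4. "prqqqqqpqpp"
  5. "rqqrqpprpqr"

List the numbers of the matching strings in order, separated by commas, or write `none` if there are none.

1 → no match
2 → no match
3 → no match
4 → no match
5 → no match

none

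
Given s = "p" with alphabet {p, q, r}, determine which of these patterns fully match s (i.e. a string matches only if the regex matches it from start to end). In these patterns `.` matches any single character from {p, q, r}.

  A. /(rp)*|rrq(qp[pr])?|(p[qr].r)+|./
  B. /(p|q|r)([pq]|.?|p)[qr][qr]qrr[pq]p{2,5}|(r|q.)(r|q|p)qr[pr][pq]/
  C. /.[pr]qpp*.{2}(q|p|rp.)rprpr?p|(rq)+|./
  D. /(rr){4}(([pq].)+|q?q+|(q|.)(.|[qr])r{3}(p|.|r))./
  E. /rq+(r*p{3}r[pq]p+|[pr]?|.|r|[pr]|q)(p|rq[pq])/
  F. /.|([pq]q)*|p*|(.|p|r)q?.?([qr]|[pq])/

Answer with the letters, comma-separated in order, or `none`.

A, C, F

A → match
B → no match
C → match
D → no match — must start with "rr"
E → no match — must start with "rq"
F → match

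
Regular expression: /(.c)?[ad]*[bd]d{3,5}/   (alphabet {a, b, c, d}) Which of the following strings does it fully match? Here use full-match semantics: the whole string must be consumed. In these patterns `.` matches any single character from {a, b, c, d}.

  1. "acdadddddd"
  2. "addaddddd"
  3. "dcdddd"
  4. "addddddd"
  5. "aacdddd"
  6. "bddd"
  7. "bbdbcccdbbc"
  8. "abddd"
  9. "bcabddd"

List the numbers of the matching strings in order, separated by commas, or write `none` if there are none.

1 → match
2 → match
3 → match
4 → match
5 → no match
6 → match
7 → no match — must end with "d"
8 → match
9 → match

1, 2, 3, 4, 6, 8, 9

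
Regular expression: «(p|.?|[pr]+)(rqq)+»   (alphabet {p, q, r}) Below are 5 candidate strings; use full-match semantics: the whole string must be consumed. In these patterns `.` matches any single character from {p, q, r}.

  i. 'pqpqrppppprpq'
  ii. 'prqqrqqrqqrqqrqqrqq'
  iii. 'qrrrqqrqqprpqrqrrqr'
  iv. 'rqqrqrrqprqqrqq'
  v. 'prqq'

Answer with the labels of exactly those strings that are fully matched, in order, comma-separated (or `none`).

ii, v

i → no match — must end with 'rqq'
ii → match
iii → no match — must end with 'rqq'
iv → no match
v. 'prqq' → match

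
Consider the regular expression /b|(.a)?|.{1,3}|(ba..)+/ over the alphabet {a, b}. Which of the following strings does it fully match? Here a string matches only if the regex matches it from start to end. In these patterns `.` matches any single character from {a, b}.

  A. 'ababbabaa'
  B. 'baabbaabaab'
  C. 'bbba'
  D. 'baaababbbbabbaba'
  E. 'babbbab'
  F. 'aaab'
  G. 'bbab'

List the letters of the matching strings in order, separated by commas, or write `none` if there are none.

none

A → no match
B → no match
C → no match
D → no match
E → no match
F → no match
G → no match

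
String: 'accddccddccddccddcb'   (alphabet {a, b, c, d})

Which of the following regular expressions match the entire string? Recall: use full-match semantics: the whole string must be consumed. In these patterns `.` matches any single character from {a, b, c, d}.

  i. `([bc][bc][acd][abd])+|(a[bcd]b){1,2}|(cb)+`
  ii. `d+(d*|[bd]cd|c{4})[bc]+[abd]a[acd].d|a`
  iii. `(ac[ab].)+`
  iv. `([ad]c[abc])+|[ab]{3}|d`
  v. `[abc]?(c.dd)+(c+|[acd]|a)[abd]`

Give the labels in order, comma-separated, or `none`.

i → no match
ii → no match
iii → no match
iv → no match
v → match

v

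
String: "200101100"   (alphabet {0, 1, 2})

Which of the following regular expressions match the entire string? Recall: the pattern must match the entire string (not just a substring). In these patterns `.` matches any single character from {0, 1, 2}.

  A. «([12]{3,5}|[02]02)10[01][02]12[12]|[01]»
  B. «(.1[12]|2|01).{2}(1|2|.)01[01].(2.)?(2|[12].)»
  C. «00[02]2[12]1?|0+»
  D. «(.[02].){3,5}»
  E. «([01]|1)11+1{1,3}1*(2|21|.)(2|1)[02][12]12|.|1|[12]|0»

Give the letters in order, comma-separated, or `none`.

A → no match
B → no match
C → no match
D → match
E → no match

D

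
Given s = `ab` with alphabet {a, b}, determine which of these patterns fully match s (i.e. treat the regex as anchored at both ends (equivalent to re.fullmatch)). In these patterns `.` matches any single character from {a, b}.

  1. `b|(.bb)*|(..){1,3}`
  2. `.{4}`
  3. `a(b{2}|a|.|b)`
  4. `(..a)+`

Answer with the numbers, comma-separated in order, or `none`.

1, 3

1 → match
2 → no match
3 → match
4 → no match — must end with `a`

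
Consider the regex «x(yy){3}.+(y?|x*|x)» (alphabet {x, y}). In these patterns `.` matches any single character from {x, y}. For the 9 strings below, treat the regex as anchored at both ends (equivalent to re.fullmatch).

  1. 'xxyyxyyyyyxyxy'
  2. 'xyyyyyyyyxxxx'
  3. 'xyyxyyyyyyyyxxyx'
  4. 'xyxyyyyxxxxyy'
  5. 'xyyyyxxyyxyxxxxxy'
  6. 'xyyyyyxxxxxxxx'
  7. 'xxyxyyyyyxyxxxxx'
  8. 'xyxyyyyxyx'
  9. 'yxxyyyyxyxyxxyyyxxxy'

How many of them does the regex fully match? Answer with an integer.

1 → no match — must start with 'xyy'
2 → match
3 → no match
4 → no match — must start with 'xyy'
5 → no match
6 → no match
7 → no match — must start with 'xyy'
8 → no match — must start with 'xyy'
9 → no match — must start with 'xyy'
Total matched: 1

1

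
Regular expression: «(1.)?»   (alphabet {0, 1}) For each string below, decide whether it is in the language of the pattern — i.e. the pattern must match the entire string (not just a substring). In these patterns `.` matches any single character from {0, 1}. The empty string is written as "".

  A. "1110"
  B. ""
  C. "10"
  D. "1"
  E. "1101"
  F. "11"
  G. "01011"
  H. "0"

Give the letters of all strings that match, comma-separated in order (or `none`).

B, C, F

A → no match
B → match
C → match
D → no match
E → no match
F → match
G → no match
H → no match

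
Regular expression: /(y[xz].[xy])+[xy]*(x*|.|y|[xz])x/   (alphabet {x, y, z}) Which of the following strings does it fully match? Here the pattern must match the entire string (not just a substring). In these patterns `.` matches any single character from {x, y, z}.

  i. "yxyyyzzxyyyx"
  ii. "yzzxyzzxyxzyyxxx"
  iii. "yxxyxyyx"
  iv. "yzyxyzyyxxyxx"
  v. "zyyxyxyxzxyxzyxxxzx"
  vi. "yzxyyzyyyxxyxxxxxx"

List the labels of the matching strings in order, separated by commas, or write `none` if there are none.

i, ii, iii, iv, vi

i → match
ii → match
iii → match
iv → match
v → no match — must start with "y"
vi → match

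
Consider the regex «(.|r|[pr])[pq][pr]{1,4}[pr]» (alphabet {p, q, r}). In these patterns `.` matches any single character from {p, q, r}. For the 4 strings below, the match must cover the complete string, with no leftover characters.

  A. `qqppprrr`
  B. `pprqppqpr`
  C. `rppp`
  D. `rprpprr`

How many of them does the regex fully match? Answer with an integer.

2

A → no match
B → no match
C → match
D → match
Total matched: 2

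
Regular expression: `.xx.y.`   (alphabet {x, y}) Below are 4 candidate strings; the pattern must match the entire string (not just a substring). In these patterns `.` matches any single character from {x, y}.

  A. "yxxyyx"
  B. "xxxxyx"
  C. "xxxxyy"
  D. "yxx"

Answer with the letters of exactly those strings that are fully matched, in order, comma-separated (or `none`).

A, B, C

A. "yxxyyx" → match
B. "xxxxyx" → match
C. "xxxxyy" → match
D. "yxx" → no match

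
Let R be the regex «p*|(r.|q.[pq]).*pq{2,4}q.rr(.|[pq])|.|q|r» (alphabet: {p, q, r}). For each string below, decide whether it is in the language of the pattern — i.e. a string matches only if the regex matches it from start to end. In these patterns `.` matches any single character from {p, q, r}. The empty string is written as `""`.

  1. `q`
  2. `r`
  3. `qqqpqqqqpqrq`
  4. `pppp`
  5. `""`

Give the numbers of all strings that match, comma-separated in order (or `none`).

1 → match
2 → match
3 → no match
4 → match
5 → match

1, 2, 4, 5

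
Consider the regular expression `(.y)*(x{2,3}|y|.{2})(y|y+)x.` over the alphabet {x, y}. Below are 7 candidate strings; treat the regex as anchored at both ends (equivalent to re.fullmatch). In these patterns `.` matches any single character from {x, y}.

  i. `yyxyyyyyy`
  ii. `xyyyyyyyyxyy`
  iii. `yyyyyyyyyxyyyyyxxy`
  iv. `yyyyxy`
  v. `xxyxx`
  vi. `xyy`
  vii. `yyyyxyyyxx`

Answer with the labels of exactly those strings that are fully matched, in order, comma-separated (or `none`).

i → no match
ii → no match
iii → no match
iv → match
v → match
vi → no match
vii → match

iv, v, vii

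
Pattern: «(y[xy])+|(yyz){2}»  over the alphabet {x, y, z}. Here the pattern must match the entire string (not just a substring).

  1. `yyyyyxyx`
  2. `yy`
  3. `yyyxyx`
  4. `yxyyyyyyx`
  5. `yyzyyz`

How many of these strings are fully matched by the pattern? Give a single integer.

1. `yyyyyxyx` → match
2. `yy` → match
3. `yyyxyx` → match
4. `yxyyyyyyx` → no match
5. `yyzyyz` → match
Total matched: 4

4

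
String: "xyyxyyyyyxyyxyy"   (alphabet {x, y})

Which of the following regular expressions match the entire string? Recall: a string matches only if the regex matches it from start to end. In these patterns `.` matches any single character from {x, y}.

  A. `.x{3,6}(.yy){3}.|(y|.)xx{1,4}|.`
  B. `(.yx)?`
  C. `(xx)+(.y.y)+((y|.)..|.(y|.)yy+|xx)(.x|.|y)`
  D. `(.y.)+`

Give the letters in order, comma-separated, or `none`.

D

A → no match
B → no match
C → no match — must start with "xx"
D → match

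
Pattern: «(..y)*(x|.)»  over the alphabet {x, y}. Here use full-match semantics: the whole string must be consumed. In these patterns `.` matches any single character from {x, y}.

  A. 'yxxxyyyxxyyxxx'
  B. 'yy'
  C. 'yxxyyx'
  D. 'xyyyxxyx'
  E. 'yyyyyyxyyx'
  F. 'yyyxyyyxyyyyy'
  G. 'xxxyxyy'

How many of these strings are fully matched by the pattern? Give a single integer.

2

A → no match
B → no match
C → no match
D → no match
E → match
F → match
G → no match
Total matched: 2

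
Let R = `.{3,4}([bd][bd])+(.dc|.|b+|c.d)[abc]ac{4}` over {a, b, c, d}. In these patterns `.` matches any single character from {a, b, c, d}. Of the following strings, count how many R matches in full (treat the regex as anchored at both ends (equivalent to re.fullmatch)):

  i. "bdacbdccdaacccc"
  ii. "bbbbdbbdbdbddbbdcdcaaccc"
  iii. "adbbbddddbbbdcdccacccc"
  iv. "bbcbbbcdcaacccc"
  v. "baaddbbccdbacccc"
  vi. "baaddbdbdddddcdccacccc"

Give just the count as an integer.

i → match
ii → no match
iii → match
iv → match
v → match
vi → match
Total matched: 5

5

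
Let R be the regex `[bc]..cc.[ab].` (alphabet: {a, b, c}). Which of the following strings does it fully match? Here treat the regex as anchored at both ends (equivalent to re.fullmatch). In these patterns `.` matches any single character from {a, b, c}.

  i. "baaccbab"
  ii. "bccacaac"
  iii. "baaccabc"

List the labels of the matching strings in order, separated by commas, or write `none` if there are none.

i → match
ii → no match
iii → match

i, iii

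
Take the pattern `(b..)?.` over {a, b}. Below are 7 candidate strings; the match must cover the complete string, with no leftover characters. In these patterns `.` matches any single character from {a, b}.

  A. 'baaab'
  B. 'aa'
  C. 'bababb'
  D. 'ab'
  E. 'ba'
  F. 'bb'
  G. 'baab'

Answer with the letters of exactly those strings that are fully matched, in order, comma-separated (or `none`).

A → no match
B → no match
C → no match
D → no match
E → no match
F → no match
G → match

G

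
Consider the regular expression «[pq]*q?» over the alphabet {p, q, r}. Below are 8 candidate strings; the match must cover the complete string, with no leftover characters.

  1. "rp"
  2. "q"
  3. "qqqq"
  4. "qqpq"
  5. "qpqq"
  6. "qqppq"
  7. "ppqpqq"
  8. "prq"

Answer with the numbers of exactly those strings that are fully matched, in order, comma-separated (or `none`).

1 → no match
2 → match
3 → match
4 → match
5 → match
6 → match
7 → match
8 → no match

2, 3, 4, 5, 6, 7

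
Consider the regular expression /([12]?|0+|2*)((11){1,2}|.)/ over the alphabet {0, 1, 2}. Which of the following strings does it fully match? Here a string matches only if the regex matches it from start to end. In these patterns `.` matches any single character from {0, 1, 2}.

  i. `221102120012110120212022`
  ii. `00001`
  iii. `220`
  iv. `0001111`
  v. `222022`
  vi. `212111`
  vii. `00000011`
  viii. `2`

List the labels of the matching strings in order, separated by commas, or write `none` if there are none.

i → no match
ii. `00001` → match
iii. `220` → match
iv. `0001111` → match
v. `222022` → no match
vi. `212111` → no match
vii. `00000011` → match
viii. `2` → match

ii, iii, iv, vii, viii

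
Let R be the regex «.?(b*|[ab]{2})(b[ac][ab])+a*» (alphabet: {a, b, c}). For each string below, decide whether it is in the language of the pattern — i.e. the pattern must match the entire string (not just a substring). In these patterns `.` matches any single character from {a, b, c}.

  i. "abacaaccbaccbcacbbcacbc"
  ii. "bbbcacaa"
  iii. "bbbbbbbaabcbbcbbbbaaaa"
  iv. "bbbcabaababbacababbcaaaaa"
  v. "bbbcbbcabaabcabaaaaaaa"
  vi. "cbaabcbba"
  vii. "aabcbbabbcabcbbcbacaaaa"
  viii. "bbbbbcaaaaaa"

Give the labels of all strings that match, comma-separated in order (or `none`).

v, viii

i → no match
ii → no match
iii → no match
iv → no match
v → match
vi → no match
vii → no match
viii → match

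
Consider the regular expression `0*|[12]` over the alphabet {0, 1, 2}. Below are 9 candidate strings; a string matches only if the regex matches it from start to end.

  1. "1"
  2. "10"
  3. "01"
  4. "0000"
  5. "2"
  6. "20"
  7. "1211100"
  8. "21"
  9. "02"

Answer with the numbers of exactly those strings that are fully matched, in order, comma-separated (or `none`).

1 → match
2 → no match
3 → no match
4 → match
5 → match
6 → no match
7 → no match
8 → no match
9 → no match

1, 4, 5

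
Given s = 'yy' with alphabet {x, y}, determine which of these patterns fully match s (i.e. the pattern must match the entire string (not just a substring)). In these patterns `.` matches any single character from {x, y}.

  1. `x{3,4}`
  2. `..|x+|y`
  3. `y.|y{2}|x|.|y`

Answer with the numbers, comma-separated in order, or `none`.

2, 3

1 → no match — must start with 'x'
2 → match
3 → match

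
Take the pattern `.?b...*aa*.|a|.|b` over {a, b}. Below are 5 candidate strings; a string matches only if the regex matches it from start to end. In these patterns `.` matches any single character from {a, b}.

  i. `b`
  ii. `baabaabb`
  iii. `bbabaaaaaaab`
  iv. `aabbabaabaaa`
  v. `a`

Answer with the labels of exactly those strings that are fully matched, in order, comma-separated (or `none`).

i. `b` → match
ii. `baabaabb` → no match
iii. `bbabaaaaaaab` → match
iv. `aabbabaabaaa` → no match
v. `a` → match

i, iii, v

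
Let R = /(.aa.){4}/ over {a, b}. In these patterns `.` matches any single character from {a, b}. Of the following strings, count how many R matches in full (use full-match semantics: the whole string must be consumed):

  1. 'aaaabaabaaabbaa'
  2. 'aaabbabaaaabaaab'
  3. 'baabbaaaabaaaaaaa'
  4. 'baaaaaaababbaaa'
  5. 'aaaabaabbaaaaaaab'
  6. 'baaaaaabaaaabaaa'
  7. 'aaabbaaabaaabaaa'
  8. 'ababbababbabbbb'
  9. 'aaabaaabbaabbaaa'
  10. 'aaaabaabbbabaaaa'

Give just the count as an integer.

1 → no match
2 → no match
3 → no match
4 → no match
5 → no match
6 → match
7 → match
8 → no match
9 → match
10 → no match
Total matched: 3

3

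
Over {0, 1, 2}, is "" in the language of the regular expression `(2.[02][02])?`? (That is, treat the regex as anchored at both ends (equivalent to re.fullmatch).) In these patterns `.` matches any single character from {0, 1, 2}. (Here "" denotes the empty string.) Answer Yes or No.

Yes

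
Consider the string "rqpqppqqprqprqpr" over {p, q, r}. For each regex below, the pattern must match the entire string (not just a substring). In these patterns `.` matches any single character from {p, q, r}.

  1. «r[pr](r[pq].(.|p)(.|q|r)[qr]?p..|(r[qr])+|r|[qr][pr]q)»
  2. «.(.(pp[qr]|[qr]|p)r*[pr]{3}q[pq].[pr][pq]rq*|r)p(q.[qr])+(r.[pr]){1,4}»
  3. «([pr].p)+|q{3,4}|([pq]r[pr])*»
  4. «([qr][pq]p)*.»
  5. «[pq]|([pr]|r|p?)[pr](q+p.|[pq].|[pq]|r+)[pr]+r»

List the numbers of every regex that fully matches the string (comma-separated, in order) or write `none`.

1 → no match
2 → no match
3 → no match
4 → match
5 → no match

4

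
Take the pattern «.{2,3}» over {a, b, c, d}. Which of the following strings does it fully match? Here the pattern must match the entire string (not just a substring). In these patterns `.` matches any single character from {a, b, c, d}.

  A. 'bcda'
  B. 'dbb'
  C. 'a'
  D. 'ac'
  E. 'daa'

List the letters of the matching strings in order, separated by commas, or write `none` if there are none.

A → no match
B → match
C → no match
D → match
E → match

B, D, E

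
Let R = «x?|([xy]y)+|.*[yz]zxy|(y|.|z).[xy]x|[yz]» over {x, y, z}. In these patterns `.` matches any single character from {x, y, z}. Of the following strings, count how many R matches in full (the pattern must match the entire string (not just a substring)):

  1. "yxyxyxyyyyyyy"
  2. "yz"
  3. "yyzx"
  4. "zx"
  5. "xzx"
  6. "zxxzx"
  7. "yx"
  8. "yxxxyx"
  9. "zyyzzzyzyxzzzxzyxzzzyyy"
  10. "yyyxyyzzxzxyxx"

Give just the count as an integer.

1 → no match
2 → no match
3 → no match
4 → no match
5 → no match
6 → no match
7 → no match
8 → no match
9 → no match
10 → no match
Total matched: 0

0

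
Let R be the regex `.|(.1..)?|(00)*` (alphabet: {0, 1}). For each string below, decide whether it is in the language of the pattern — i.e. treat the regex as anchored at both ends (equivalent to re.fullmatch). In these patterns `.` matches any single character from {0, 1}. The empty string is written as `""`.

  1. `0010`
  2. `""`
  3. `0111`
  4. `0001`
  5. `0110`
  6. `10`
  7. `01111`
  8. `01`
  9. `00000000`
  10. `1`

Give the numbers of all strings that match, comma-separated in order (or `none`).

2, 3, 5, 9, 10

1 → no match
2 → match
3 → match
4 → no match
5 → match
6 → no match
7 → no match
8 → no match
9 → match
10 → match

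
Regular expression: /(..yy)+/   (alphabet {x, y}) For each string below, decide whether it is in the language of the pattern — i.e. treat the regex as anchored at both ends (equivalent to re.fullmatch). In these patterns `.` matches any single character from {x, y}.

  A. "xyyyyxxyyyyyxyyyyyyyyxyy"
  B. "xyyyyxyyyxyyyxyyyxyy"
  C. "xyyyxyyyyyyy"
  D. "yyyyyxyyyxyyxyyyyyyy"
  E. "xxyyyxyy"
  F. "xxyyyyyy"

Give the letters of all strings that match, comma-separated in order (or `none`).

B, C, D, E, F

A → no match
B → match
C → match
D → match
E → match
F → match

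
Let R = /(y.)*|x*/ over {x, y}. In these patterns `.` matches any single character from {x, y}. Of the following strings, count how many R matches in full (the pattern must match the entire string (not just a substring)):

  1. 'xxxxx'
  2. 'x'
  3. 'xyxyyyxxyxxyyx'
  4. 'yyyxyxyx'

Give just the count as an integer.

1 → match
2 → match
3 → no match
4 → match
Total matched: 3

3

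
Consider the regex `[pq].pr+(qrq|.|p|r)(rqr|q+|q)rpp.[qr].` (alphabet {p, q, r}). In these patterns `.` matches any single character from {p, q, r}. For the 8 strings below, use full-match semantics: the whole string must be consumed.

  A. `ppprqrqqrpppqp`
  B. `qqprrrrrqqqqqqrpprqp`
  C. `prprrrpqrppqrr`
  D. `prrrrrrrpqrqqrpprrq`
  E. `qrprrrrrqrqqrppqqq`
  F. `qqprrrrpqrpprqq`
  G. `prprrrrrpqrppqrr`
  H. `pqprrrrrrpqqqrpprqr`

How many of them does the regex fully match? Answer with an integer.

7

A → match
B → match
C → match
D → no match
E → match
F → match
G → match
H → match
Total matched: 7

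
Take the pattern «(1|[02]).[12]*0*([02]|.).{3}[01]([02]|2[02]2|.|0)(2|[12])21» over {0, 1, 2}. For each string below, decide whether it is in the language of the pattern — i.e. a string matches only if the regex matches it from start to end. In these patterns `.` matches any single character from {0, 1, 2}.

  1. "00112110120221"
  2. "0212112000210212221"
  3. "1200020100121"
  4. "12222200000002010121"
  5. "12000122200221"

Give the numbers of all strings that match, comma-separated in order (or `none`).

2, 3, 4, 5

1 → no match
2 → match
3 → match
4 → match
5 → match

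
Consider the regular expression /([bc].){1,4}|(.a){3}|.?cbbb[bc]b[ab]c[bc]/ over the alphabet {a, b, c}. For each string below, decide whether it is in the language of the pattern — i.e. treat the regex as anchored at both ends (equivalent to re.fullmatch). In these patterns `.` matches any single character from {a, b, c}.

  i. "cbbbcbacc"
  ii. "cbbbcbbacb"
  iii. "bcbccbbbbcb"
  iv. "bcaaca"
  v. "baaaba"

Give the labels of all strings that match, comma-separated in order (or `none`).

i → match
ii → no match
iii → no match
iv → no match
v → match

i, v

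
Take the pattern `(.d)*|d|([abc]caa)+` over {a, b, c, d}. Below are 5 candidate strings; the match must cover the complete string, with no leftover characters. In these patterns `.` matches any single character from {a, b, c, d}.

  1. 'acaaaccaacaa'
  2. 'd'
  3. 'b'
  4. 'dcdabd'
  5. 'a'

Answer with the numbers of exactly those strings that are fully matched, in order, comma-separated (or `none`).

2

1 → no match
2 → match
3 → no match
4 → no match
5 → no match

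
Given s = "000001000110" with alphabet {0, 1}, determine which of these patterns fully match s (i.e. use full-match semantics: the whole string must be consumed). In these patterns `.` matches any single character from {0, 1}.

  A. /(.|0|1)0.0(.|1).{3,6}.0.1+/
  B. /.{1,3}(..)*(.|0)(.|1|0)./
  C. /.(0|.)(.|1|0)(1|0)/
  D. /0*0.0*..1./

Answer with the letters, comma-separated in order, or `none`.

A → no match — must end with "1"
B → match
C → no match
D → match

B, D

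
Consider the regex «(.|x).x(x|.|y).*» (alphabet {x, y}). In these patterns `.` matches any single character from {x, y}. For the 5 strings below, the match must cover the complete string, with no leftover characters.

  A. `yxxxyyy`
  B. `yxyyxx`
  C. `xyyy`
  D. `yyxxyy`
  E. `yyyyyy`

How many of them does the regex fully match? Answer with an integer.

2

A → match
B → no match
C → no match
D → match
E → no match
Total matched: 2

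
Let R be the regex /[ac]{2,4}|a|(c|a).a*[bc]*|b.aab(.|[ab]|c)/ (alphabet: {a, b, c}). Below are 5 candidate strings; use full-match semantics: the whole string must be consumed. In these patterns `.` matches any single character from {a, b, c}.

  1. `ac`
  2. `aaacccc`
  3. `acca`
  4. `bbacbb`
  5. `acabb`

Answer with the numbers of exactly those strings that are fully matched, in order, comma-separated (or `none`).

1. `ac` → match
2. `aaacccc` → match
3. `acca` → match
4. `bbacbb` → no match
5. `acabb` → match

1, 2, 3, 5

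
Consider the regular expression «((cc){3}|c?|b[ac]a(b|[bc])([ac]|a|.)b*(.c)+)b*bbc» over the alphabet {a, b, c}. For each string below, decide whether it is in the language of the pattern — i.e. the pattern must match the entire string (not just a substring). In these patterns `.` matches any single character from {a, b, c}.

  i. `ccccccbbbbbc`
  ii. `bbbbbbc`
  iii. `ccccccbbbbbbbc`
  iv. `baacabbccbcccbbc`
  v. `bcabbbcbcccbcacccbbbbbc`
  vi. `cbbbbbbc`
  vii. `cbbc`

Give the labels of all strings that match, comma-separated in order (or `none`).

i. `ccccccbbbbbc` → match
ii. `bbbbbbc` → match
iii → match
iv → match
v → match
vi. `cbbbbbbc` → match
vii. `cbbc` → match

i, ii, iii, iv, v, vi, vii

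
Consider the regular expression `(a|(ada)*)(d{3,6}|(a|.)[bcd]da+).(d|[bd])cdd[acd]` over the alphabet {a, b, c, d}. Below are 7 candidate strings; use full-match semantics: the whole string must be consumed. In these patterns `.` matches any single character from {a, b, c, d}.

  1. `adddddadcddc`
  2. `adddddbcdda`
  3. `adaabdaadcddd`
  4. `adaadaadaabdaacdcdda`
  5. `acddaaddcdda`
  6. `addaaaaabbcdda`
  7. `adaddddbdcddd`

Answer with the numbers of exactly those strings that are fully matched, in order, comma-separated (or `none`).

1, 2, 3, 4, 5, 6, 7

1 → match
2 → match
3 → match
4 → match
5 → match
6 → match
7 → match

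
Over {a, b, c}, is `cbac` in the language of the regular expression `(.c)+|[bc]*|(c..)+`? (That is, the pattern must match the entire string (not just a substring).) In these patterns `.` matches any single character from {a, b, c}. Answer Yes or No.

No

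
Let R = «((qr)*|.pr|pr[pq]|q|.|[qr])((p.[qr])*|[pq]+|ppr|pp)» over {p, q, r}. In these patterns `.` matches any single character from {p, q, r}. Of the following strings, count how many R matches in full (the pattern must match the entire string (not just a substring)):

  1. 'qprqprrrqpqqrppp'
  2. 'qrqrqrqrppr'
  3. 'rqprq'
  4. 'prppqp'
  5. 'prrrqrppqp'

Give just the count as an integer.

1 → no match
2. 'qrqrqrqrppr' → match
3. 'rqprq' → no match
4. 'prppqp' → match
5. 'prrrqrppqp' → no match
Total matched: 2

2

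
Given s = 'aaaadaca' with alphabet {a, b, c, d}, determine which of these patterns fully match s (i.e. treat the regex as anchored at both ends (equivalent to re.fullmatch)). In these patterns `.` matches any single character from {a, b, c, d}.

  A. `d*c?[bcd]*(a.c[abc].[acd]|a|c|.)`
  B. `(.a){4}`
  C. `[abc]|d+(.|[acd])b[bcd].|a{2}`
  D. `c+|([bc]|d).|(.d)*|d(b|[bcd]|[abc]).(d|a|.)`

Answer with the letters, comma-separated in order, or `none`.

A → no match
B → match
C → no match
D → no match

B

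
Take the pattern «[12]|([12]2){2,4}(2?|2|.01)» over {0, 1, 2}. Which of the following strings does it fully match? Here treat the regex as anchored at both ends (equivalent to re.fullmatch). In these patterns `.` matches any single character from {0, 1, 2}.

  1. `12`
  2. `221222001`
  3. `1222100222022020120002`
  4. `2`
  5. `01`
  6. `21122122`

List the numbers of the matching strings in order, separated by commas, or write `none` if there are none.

1 → no match
2 → match
3 → no match
4 → match
5 → no match
6 → no match

2, 4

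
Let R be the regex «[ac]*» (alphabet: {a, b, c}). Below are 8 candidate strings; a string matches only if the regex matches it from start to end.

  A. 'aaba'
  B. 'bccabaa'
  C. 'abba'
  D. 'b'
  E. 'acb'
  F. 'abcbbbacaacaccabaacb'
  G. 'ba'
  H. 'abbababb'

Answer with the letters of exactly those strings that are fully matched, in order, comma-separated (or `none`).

A → no match
B → no match
C → no match
D → no match
E → no match
F → no match
G → no match
H → no match

none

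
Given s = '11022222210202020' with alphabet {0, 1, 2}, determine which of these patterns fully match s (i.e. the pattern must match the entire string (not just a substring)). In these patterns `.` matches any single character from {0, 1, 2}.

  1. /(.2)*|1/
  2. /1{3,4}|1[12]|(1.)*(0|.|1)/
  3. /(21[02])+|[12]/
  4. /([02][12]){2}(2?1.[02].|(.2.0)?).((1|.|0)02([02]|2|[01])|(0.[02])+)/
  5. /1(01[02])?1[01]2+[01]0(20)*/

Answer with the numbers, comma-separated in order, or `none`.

1 → no match
2 → no match
3 → no match
4 → no match
5 → match

5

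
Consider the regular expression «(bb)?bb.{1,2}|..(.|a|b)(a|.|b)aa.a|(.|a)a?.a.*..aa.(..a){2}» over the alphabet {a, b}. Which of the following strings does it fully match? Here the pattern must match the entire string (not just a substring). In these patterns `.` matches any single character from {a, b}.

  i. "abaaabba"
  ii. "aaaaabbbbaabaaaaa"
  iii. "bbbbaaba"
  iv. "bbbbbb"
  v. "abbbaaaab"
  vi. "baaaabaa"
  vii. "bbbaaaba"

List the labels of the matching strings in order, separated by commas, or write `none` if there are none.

i → no match
ii → no match
iii → match
iv → match
v → no match
vi → no match
vii → match

iii, iv, vii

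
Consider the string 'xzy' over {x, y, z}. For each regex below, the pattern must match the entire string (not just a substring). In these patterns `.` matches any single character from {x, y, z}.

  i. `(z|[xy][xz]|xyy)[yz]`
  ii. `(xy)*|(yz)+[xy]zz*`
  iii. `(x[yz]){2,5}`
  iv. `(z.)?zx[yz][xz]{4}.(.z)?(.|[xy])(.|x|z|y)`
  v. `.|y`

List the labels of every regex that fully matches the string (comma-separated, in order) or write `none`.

i

i → match
ii → no match
iii → no match
iv → no match
v → no match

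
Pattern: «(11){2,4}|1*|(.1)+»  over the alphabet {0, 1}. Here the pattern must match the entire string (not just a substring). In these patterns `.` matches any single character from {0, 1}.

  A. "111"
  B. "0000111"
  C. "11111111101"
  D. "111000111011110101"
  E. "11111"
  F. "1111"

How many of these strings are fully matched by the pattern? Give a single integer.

3

A → match
B → no match
C → no match
D → no match
E → match
F → match
Total matched: 3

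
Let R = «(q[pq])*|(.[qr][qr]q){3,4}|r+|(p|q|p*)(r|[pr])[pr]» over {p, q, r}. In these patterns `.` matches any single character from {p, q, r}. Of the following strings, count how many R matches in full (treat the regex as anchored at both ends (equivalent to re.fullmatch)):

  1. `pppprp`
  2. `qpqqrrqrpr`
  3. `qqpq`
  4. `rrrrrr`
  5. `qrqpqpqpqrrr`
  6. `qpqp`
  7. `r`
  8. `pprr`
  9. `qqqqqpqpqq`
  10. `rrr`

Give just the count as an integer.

7

1 → match
2 → no match
3 → no match
4 → match
5 → no match
6 → match
7 → match
8 → match
9 → match
10 → match
Total matched: 7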